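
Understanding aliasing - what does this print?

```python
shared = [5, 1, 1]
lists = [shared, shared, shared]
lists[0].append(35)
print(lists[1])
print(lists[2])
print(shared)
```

Key concept: list of same reference.
Step by step:
`shared = [5, 1, 1]` → shared = [5, 1, 1]
`lists = [shared, shared, shared]` → lists = [[5, 1, 1], [5, 1, 1], [5, 1, 1]]
`lists[0].append(35)` → shared = [5, 1, 1, 35]; lists = [[5, 1, 1, 35], [5, 1, 1, 35], [5, 1, 1, 35]]
`print(lists[1])` → prints [5, 1, 1, 35]
`print(lists[2])` → prints [5, 1, 1, 35]
`print(shared)` → prints [5, 1, 1, 35]

Answer:
[5, 1, 1, 35]
[5, 1, 1, 35]
[5, 1, 1, 35]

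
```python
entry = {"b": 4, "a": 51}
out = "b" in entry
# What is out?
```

Trace:
`entry = {"b": 4, "a": 51}` → entry = {'b': 4, 'a': 51}
`out = "b" in entry` → out = True
So out = True

Answer: True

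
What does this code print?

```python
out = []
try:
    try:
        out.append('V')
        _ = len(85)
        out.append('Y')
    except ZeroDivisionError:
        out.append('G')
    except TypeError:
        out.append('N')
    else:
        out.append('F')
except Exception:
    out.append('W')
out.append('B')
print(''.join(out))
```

Execution trace: 'V' (inner try body) → 'N' (inner except TypeError) → 'B' (after the try/except). Output: VNB

Answer: VNB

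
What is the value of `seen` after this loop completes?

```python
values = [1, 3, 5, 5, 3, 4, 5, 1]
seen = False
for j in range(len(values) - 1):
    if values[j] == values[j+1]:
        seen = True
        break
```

Check consecutive duplicates in [1, 3, 5, 5, 3, 4, 5, 1]
`seen` takes the values: False → True

Answer: True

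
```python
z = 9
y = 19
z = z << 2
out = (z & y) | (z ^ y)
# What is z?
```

Trace:
`z = 9` → z = 9
`y = 19` → y = 19
`z = z << 2` → z = 36
`out = (z & y) | (z ^ y)` → out = 55
So z = 36

Answer: 36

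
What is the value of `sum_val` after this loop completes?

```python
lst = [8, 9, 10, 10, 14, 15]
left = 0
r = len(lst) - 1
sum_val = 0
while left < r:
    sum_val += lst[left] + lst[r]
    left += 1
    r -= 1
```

Sum of pairs from ends
`sum_val` takes the values: 0 → 23 → 46 → 66

Answer: 66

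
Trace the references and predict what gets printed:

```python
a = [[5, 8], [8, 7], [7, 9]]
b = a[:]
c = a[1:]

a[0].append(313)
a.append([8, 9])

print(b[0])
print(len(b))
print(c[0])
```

Key concept: slice with nested mutation.
Step by step:
`a = [[5, 8], [8, 7], [7, 9]]` → a = [[5, 8], [8, 7], [7, 9]]
`b = a[:]` → b = [[5, 8], [8, 7], [7, 9]]
`c = a[1:]` → c = [[8, 7], [7, 9]]
`a[0].append(313)` → a = [[5, 8, 313], [8, 7], [7, 9]]; b = [[5, 8, 313], [8, 7], [7, 9]]
`a.append([8, 9])` → a = [[5, 8, 313], [8, 7], [7, 9], [8, 9]]
`print(b[0])` → prints [5, 8, 313]
`print(len(b))` → prints 3
`print(c[0])` → prints [8, 7]

Answer:
[5, 8, 313]
3
[8, 7]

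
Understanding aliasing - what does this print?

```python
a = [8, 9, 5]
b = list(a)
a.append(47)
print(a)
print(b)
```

Key concept: list() constructor creates copy.
Step by step:
`a = [8, 9, 5]` → a = [8, 9, 5]
`b = list(a)` → b = [8, 9, 5]
`a.append(47)` → a = [8, 9, 5, 47]
`print(a)` → prints [8, 9, 5, 47]
`print(b)` → prints [8, 9, 5]

Answer:
[8, 9, 5, 47]
[8, 9, 5]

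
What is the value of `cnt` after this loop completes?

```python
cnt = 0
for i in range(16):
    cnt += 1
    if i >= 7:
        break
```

Loop breaks when i reaches 7, cnt is 8
`cnt` takes the values: 0 → 1 → 2 → 3 → 4 → 5 → 6 → 7 → 8

Answer: 8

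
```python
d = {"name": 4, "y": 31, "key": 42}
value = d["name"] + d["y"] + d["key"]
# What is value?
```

Trace:
`d = {"name": 4, "y": 31, "key": 42}` → d = {'name': 4, 'y': 31, 'key': 42}
`value = d["name"] + d["y"] + d["key"]` → value = 77
So value = 77

Answer: 77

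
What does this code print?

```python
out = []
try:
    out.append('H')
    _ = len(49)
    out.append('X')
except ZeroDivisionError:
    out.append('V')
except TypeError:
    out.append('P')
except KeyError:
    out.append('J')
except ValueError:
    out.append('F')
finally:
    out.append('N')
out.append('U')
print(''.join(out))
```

Execution trace: 'H' (try body) → 'P' (except TypeError) → 'N' (finally) → 'U' (after the try/except). Output: HPNU

Answer: HPNU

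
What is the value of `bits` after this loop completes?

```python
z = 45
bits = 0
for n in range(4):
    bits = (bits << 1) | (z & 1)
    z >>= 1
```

Reverse lowest 4 bits of 45
`bits` takes the values: 0 → 1 → 2 → 5 → 11

Answer: 11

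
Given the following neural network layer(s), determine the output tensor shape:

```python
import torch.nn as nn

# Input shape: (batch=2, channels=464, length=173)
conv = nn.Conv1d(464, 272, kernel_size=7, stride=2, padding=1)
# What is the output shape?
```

Input: (2, 464, 173) -> Output: (2, 272, 85)

Answer: (2, 272, 85)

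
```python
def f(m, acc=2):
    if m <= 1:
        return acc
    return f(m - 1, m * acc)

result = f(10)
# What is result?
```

Accumulator trace (n, acc): (10, 2) -> (9, 20) -> (8, 180) -> (7, 1440) -> (6, 10080) -> (5, 60480) -> (4, 302400) -> (3, 1209600) -> (2, 3628800) -> (1, 7257600) -> return 7257600

Answer: 7257600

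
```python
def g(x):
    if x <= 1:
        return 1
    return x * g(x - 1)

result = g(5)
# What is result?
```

g(5) = 5 * 4 * 3 * 2 * 1 = 120

Answer: 120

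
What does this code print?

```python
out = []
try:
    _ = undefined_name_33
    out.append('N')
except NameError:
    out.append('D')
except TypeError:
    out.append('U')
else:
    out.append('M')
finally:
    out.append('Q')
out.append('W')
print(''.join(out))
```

Execution trace: 'D' (except NameError) → 'Q' (finally) → 'W' (after the try/except). Output: DQW

Answer: DQW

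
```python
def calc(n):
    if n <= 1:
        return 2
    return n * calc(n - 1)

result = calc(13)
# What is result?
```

calc(13) = 13 * 12 * 11 * 10 * 9 * 8 * 7 * 6 * 5 * 4 * 3 * 2 * 2 = 12454041600

Answer: 12454041600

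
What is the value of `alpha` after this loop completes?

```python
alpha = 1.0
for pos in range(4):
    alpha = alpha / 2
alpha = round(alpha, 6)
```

Halving LR 4 times: 1 / 2^4
`alpha` takes the values: 1.0 → 0.5 → 0.25 → 0.125 → 0.0625

Answer: 0.0625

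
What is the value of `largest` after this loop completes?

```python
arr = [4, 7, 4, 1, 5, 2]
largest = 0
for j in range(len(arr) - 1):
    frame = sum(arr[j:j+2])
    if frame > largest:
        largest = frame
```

Max sum of 2-element window in [4, 7, 4, 1, 5, 2]
`largest` takes the values: 0 → 11

Answer: 11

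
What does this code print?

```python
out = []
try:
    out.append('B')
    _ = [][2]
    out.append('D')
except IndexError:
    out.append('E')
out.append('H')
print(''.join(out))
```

Execution trace: 'B' (try body) → 'E' (except IndexError) → 'H' (after the try/except). Output: BEH

Answer: BEH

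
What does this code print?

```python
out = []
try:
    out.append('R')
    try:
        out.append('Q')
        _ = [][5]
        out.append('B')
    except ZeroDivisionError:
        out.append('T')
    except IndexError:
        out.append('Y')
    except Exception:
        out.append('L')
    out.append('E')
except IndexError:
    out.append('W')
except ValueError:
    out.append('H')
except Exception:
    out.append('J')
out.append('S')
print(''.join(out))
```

Execution trace: 'R' (try body) → 'Q' (inner try body) → 'Y' (inner except IndexError) → 'E' (try body, no exception) → 'S' (after the try/except). Output: RQYES

Answer: RQYES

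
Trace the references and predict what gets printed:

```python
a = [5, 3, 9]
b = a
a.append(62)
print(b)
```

Key concept: basic list aliasing.
Step by step:
`a = [5, 3, 9]` → a = [5, 3, 9]
`b = a` → b = [5, 3, 9] (same object as a)
`a.append(62)` → a = [5, 3, 9, 62] (same object as b); b = [5, 3, 9, 62] (same object as a)
`print(b)` → prints [5, 3, 9, 62]

Answer: [5, 3, 9, 62]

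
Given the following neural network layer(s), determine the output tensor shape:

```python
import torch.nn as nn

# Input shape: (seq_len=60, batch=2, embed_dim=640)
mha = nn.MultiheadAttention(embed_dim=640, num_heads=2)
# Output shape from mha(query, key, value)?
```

Input: (60, 2, 640) -> Output: (60, 2, 640)

Answer: (60, 2, 640)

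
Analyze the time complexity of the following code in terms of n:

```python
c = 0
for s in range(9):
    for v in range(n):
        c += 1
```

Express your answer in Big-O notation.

Each loop level contributes: 1 × n. Multiplying the contributions gives O(n).

Answer: O(n)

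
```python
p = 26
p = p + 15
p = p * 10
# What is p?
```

Trace:
`p = 26` → p = 26
`p = p + 15` → p = 41
`p = p * 10` → p = 410
So p = 410

Answer: 410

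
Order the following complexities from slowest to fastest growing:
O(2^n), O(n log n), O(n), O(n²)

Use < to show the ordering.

Ordered by growth rate: O(n) < O(n log n) < O(n²) < O(2^n)

Answer: O(n) < O(n log n) < O(n²) < O(2^n)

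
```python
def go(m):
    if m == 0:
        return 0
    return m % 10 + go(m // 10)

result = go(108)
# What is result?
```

Sum of digits of 108: 8 + 0 + 1 = 9

Answer: 9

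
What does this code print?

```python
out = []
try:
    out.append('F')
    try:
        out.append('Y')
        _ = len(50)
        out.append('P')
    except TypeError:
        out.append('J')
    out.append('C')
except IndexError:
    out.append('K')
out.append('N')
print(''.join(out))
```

Execution trace: 'F' (try body) → 'Y' (inner try body) → 'J' (inner except TypeError) → 'C' (try body, no exception) → 'N' (after the try/except). Output: FYJCN

Answer: FYJCN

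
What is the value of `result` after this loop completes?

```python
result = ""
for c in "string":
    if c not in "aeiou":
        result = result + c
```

Remove vowels from 'string'
`result` takes the values: "" → "s" → "st" → "str" → "strn" → "strng"

Answer: "strng"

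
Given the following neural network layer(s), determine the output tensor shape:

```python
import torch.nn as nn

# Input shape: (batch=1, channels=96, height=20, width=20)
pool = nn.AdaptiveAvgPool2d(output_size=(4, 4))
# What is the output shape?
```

Input: (1, 96, 20, 20) -> Output: (1, 96, 4, 4)

Answer: (1, 96, 4, 4)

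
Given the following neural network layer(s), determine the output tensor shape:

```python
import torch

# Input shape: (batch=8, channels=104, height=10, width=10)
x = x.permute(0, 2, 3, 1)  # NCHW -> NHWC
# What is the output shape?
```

Input: (8, 104, 10, 10) -> Output: (8, 10, 10, 104)

Answer: (8, 10, 10, 104)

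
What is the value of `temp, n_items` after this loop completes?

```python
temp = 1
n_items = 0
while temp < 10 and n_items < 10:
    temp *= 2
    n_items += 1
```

Double until >= 10 or 10 iterations
`temp, n_items` takes the values: (1, 0) → (2, 0) → (2, 1) → (4, 1) → (4, 2) → (8, 2) → (8, 3) → (16, 3) → (16, 4)

Answer: 16, 4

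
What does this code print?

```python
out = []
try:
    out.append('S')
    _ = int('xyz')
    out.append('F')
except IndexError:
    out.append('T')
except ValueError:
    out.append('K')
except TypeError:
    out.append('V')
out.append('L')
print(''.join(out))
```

Execution trace: 'S' (try body) → 'K' (except ValueError) → 'L' (after the try/except). Output: SKL

Answer: SKL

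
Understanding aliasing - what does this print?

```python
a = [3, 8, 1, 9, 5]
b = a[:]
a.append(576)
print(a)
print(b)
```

Key concept: slice [:] creates copy.
Step by step:
`a = [3, 8, 1, 9, 5]` → a = [3, 8, 1, 9, 5]
`b = a[:]` → b = [3, 8, 1, 9, 5]
`a.append(576)` → a = [3, 8, 1, 9, 5, 576]
`print(a)` → prints [3, 8, 1, 9, 5, 576]
`print(b)` → prints [3, 8, 1, 9, 5]

Answer:
[3, 8, 1, 9, 5, 576]
[3, 8, 1, 9, 5]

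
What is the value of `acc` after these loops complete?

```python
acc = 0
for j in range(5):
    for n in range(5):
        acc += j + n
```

Sum of all j+n for j,n in 5x5
`acc` takes the values: 0 → 1 → 3 → 6 → 10 → 11 → 13 → 16 → 20 → 25 → 27 → 30 → 34 → 39 → 45 → 48 → 52 → 57 → 63 → 70 → 74 → 79 → 85 → 92 → 100

Answer: 100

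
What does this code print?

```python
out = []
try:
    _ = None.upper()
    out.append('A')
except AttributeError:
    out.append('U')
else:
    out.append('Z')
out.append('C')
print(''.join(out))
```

Execution trace: 'U' (except AttributeError) → 'C' (after the try/except). Output: UC

Answer: UC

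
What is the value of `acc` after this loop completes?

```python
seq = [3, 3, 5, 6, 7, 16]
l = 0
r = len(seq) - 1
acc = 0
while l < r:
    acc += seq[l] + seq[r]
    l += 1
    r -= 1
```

Sum of pairs from ends
`acc` takes the values: 0 → 19 → 29 → 40

Answer: 40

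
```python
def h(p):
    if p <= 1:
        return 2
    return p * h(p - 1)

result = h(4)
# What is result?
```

h(4) = 4 * 3 * 2 * 2 = 48

Answer: 48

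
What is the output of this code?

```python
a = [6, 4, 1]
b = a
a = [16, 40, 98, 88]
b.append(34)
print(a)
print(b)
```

Key concept: rebinding vs mutation: a is rebound to a new list, b still points at the original.
Step by step:
`a = [6, 4, 1]` → a = [6, 4, 1]
`b = a` → b = [6, 4, 1] (same object as a)
`a = [16, 40, 98, 88]` → a = [16, 40, 98, 88]
`b.append(34)` → b = [6, 4, 1, 34]
`print(a)` → prints [16, 40, 98, 88]
`print(b)` → prints [6, 4, 1, 34]

Answer:
[16, 40, 98, 88]
[6, 4, 1, 34]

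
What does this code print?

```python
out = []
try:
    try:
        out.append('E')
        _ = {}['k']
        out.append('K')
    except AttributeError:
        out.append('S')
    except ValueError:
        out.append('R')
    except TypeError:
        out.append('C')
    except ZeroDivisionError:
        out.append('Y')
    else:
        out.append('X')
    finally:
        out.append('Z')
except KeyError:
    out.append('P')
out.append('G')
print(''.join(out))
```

Execution trace: 'E' (try body) → 'Z' (finally) → 'P' (outer except KeyError) → 'G' (after the try/except). Output: EZPG

Answer: EZPG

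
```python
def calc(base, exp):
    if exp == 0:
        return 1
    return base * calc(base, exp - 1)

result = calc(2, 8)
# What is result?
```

calc(2, 8) = 2 * 2 * 2 * 2 * 2 * 2 * 2 * 2 = 256

Answer: 256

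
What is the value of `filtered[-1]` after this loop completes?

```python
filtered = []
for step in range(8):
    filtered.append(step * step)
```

Last element of squares 0 to 7
`filtered` takes the values: [] → [0] → [0, 1] → [0, 1, 4] → [0, 1, 4, 9] → [0, 1, 4, 9, 16] → [0, 1, 4, 9, 16, 25] → [0, 1, 4, 9, 16, 25, 36] → [0, 1, 4, 9, 16, 25, 36, 49]
So `filtered[-1]` = 49

Answer: 49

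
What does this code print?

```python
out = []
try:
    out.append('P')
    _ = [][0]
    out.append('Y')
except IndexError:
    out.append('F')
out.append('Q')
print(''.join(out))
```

Execution trace: 'P' (try body) → 'F' (except IndexError) → 'Q' (after the try/except). Output: PFQ

Answer: PFQ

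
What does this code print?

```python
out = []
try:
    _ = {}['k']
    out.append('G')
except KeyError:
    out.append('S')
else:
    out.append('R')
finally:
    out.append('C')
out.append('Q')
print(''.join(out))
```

Execution trace: 'S' (except KeyError) → 'C' (finally) → 'Q' (after the try/except). Output: SCQ

Answer: SCQ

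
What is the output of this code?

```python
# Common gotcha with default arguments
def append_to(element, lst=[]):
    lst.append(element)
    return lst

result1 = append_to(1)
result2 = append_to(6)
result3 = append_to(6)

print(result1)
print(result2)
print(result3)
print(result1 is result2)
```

Key concept: mutable default argument gotcha.
Step by step:
`result1 = append_to(1)` → result1 = [1]
`result2 = append_to(6)` → result1 = [1, 6] (same object as result2); result2 = [1, 6] (same object as result1)
`result3 = append_to(6)` → result1 = [1, 6, 6] (same object as result2, result3); result2 = [1, 6, 6] (same object as result1, result3); result3 = [1, 6, 6] (same object as result1, result2)
`print(result1)` → prints [1, 6, 6]
`print(result2)` → prints [1, 6, 6]
`print(result3)` → prints [1, 6, 6]
`print(result1 is result2)` → prints True

Answer:
[1, 6, 6]
[1, 6, 6]
[1, 6, 6]
True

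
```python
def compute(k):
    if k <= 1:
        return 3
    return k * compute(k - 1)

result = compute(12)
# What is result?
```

compute(12) = 12 * 11 * 10 * 9 * 8 * 7 * 6 * 5 * 4 * 3 * 2 * 3 = 1437004800

Answer: 1437004800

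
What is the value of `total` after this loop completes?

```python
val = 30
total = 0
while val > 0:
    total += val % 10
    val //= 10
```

Sum digits of 30
`total` takes the values: 0 → 3

Answer: 3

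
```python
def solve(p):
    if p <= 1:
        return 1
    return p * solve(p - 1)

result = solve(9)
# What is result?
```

solve(9) = 9 * 8 * 7 * 6 * 5 * 4 * 3 * 2 * 1 = 362880

Answer: 362880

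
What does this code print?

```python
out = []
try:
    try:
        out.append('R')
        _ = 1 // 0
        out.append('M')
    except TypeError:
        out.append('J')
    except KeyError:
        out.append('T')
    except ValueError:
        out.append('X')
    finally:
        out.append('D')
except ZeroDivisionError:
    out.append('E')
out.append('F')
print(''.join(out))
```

Execution trace: 'R' (inner try body) → 'D' (inner finally) → 'E' (outer except ZeroDivisionError) → 'F' (after the try/except). Output: RDEF

Answer: RDEF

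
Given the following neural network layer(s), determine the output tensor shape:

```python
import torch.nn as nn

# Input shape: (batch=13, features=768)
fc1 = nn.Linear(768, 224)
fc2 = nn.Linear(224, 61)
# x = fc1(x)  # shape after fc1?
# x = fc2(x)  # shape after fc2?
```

Input: (13, 768) -> after fc1: (13, 224) -> Output: (13, 61)

Answer: (13, 61)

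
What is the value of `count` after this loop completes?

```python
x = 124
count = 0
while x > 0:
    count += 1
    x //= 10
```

Count digits by repeated division by 10
`count` takes the values: 0 → 1 → 2 → 3

Answer: 3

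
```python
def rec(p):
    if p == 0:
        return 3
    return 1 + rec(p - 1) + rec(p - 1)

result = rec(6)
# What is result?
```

rec(p) = 1 + 2·rec(p-1), rec(0)=3. Closed form: (3+1)·2^6 - 1 = 255.

Answer: 255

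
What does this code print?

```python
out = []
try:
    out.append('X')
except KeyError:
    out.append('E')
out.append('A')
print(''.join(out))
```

Execution trace: 'X' (try body, no exception) → 'A' (after the try/except). Output: XA

Answer: XA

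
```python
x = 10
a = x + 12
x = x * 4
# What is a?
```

Trace:
`x = 10` → x = 10
`a = x + 12` → a = 22
`x = x * 4` → x = 40
So a = 22

Answer: 22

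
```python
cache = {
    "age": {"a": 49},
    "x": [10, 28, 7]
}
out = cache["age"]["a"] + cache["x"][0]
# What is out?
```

Trace:
`cache = { ...` → cache = {'age': {'a': 49}, 'x': [10, 28, 7]}
`out = cache["age"]["a"] + cache["x"][0]` → out = 59
So out = 59

Answer: 59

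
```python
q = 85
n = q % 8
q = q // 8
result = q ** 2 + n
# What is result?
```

Trace:
`q = 85` → q = 85
`n = q % 8` → n = 5
`q = q // 8` → q = 10
`result = q ** 2 + n` → result = 105
So result = 105

Answer: 105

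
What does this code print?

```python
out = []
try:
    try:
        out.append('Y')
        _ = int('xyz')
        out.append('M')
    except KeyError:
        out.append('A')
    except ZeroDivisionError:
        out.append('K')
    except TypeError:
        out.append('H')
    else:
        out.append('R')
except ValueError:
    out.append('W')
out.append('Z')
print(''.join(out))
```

Execution trace: 'Y' (try body) → 'W' (outer except ValueError) → 'Z' (after the try/except). Output: YWZ

Answer: YWZ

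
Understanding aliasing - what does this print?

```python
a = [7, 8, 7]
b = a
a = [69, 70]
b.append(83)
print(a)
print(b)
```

Key concept: rebinding vs mutation: a is rebound to a new list, b still points at the original.
Step by step:
`a = [7, 8, 7]` → a = [7, 8, 7]
`b = a` → b = [7, 8, 7] (same object as a)
`a = [69, 70]` → a = [69, 70]
`b.append(83)` → b = [7, 8, 7, 83]
`print(a)` → prints [69, 70]
`print(b)` → prints [7, 8, 7, 83]

Answer:
[69, 70]
[7, 8, 7, 83]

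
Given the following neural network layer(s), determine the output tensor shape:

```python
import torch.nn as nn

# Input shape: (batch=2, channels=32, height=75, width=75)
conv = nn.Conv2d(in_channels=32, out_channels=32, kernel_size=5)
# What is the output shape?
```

Input: (2, 32, 75, 75) -> Output: (2, 32, 71, 71)

Answer: (2, 32, 71, 71)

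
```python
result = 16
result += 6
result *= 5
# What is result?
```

Trace:
`result = 16` → result = 16
`result += 6` → result = 22
`result *= 5` → result = 110
So result = 110

Answer: 110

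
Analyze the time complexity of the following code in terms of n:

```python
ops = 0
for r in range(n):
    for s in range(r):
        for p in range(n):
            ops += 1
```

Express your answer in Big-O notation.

Each loop level contributes: n × n × n. Multiplying the contributions gives O(n^3).

Answer: O(n^3)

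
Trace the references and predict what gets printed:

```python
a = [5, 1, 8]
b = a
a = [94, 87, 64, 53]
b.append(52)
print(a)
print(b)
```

Key concept: rebinding vs mutation: a is rebound to a new list, b still points at the original.
Step by step:
`a = [5, 1, 8]` → a = [5, 1, 8]
`b = a` → b = [5, 1, 8] (same object as a)
`a = [94, 87, 64, 53]` → a = [94, 87, 64, 53]
`b.append(52)` → b = [5, 1, 8, 52]
`print(a)` → prints [94, 87, 64, 53]
`print(b)` → prints [5, 1, 8, 52]

Answer:
[94, 87, 64, 53]
[5, 1, 8, 52]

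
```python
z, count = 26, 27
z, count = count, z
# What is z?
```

Trace:
`z, count = 26, 27` → z = 26; count = 27
`z, count = count, z` → z = 27; count = 26
So z = 27

Answer: 27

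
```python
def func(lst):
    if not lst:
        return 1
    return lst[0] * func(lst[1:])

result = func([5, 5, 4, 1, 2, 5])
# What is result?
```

Product over [5, 5, 4, 1, 2, 5] = 5 * 5 * 4 * 1 * 2 * 5 = 1000

Answer: 1000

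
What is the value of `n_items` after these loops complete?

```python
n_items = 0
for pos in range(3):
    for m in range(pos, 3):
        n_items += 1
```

Upper triangle: 3 + 2 + ... + 1
`n_items` takes the values: 0 → 1 → 2 → 3 → 4 → 5 → 6

Answer: 6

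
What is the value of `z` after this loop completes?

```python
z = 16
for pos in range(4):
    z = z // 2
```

Halve 4 times: 16 // 2^4 = 1
`z` takes the values: 16 → 8 → 4 → 2 → 1

Answer: 1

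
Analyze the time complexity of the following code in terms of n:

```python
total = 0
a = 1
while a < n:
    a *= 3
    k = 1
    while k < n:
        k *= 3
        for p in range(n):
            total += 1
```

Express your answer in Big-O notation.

Each loop level contributes: log n × log n × n. Multiplying the contributions gives O(n log² n).

Answer: O(n log² n)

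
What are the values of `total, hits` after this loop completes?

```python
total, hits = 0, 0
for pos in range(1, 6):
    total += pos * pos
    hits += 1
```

Sum of squares and count
`total, hits` takes the values: (0, 0) → (1, 0) → (1, 1) → (5, 1) → (5, 2) → (14, 2) → (14, 3) → (30, 3) → (30, 4) → (55, 4) → (55, 5)

Answer: 55, 5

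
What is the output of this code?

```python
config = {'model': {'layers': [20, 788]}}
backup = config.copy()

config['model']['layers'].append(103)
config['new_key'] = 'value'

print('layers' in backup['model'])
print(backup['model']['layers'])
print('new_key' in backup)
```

Key concept: shallow copy gotcha with nested dict.
Step by step:
`config = {'model': {'layers': [20, 788]}}` → config = {'model': {'layers': [20, 788]}}
`backup = config.copy()` → backup = {'model': {'layers': [20, 788]}}
`config['model']['layers'].append(103)` → config = {'model': {'layers': [20, 788, 103]}}; backup = {'model': {'layers': [20, 788, 103]}}
`config['new_key'] = 'value'` → config = {'model': {'layers': [20, 788, 103]}, 'new_key': 'value'}
`print('layers' in backup['model'])` → prints True
`print(backup['model']['layers'])` → prints [20, 788, 103]
`print('new_key' in backup)` → prints False

Answer:
True
[20, 788, 103]
False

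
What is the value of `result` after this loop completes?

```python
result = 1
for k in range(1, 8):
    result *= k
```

7! = 5040
`result` takes the values: 1 → 2 → 6 → 24 → 120 → 720 → 5040

Answer: 5040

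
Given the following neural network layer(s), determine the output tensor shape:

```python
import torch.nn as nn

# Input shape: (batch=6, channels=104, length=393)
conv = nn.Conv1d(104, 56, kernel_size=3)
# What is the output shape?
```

Input: (6, 104, 393) -> Output: (6, 56, 391)

Answer: (6, 56, 391)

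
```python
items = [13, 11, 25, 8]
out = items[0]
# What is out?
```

Trace:
`items = [13, 11, 25, 8]` → items = [13, 11, 25, 8]
`out = items[0]` → out = 13
So out = 13

Answer: 13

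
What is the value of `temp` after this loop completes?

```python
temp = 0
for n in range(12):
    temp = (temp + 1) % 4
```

Increment mod 4, 12 times = 0
`temp` takes the values: 0 → 1 → 2 → 3 → 0 → 1 → 2 → 3 → 0 → 1 → 2 → 3 → 0

Answer: 0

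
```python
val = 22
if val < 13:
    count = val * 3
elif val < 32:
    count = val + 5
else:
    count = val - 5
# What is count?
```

Trace:
`val = 22` → val = 22
`if val < 13: ...` → val < 13 is False, val < 32 is True → count = 27
So count = 27

Answer: 27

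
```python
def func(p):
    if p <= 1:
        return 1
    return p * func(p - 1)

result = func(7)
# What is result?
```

func(7) = 7 * 6 * 5 * 4 * 3 * 2 * 1 = 5040

Answer: 5040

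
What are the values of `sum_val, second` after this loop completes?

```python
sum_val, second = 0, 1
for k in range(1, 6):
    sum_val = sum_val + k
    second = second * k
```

Sum and factorial of 1 to 5
`sum_val, second` takes the values: (0, 1) → (1, 1) → (3, 1) → (3, 2) → (6, 2) → (6, 6) → (10, 6) → (10, 24) → (15, 24) → (15, 120)

Answer: 15, 120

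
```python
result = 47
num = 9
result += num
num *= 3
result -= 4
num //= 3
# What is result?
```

Trace:
`result = 47` → result = 47
`num = 9` → num = 9
`result += num` → result = 56
`num *= 3` → num = 27
`result -= 4` → result = 52
`num //= 3` → num = 9
So result = 52

Answer: 52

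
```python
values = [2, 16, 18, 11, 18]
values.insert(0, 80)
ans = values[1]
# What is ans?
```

Trace:
`values = [2, 16, 18, 11, 18]` → values = [2, 16, 18, 11, 18]
`values.insert(0, 80)` → values = [80, 2, 16, 18, 11, 18]
`ans = values[1]` → ans = 2
So ans = 2

Answer: 2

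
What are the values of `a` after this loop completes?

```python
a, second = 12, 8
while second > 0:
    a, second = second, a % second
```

GCD of 12 and 8
`a` takes the values: 12 → 8 → 4

Answer: 4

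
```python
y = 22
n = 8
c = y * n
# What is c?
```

Trace:
`y = 22` → y = 22
`n = 8` → n = 8
`c = y * n` → c = 176
So c = 176

Answer: 176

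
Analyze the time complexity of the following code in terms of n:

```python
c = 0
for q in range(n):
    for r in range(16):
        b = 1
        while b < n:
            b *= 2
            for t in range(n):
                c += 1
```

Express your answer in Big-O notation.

Each loop level contributes: n × 1 × log n × n. Multiplying the contributions gives O(n^2 log n).

Answer: O(n^2 log n)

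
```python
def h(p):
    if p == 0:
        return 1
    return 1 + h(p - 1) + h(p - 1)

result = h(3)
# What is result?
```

h(p) = 1 + 2·h(p-1), h(0)=1. Closed form: (1+1)·2^3 - 1 = 15.

Answer: 15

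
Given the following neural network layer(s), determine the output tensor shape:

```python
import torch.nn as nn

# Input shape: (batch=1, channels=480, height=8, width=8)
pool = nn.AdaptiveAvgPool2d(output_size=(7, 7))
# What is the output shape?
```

Input: (1, 480, 8, 8) -> Output: (1, 480, 7, 7)

Answer: (1, 480, 7, 7)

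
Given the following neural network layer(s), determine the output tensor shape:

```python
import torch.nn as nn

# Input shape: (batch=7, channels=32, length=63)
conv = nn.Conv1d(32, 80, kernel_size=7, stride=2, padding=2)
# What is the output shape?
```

Input: (7, 32, 63) -> Output: (7, 80, 31)

Answer: (7, 80, 31)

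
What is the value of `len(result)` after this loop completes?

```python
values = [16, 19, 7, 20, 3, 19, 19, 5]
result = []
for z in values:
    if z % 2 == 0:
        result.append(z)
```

Count even numbers in [16, 19, 7, 20, 3, 19, 19, 5]
`result` takes the values: [] → [16] → [16, 20]
So `len(result)` = 2

Answer: 2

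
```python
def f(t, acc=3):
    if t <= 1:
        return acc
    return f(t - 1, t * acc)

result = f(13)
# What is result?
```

Accumulator trace (n, acc): (13, 3) -> (12, 39) -> (11, 468) -> (10, 5148) -> (9, 51480) -> (8, 463320) -> (7, 3706560) -> (6, 25945920) -> (5, 155675520) -> (4, 778377600) -> (3, 3113510400) -> (2, 9340531200) -> (1, 18681062400) -> return 18681062400

Answer: 18681062400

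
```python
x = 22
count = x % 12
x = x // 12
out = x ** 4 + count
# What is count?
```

Trace:
`x = 22` → x = 22
`count = x % 12` → count = 10
`x = x // 12` → x = 1
`out = x ** 4 + count` → out = 11
So count = 10

Answer: 10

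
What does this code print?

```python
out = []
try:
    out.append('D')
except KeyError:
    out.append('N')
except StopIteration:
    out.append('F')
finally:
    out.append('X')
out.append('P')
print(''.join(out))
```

Execution trace: 'D' (try body, no exception) → 'X' (finally) → 'P' (after the try/except). Output: DXP

Answer: DXP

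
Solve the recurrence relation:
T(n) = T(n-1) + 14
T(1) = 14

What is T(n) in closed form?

Unrolling: T(n) = T(1) + 14·(n-1) = 14 + 14(n-1) = 14n.

Answer: T(n) = 14n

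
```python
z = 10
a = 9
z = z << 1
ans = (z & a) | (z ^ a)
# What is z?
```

Trace:
`z = 10` → z = 10
`a = 9` → a = 9
`z = z << 1` → z = 20
`ans = (z & a) | (z ^ a)` → ans = 29
So z = 20

Answer: 20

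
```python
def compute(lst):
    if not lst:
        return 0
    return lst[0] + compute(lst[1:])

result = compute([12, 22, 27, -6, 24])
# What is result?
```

12 + 22 + 27 + (-6) + 24 + 0 = 79

Answer: 79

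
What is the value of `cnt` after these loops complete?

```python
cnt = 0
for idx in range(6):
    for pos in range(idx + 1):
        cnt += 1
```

Triangle: 1 + 2 + ... + 6
`cnt` takes the values: 0 → 1 → 2 → 3 → 4 → 5 → 6 → 7 → 8 → 9 → 10 → 11 → 12 → 13 → 14 → 15 → 16 → 17 → 18 → 19 → 20 → 21

Answer: 21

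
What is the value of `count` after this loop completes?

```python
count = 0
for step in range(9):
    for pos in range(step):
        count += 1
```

Triangle number: 0+1+2+...+8
`count` takes the values: 0 → 1 → 2 → 3 → 4 → 5 → 6 → 7 → 8 → 9 → 10 → 11 → 12 → 13 → 14 → 15 → 16 → 17 → 18 → 19 → 20 → 21 → 22 → 23 → 24 → 25 → 26 → 27 → 28 → 29 → 30 → 31 → 32 → 33 → 34 → 35 → 36

Answer: 36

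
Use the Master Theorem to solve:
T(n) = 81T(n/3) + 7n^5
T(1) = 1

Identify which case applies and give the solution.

a=81, b=3, f(n)=7n^5. log_3(81) = 4. Since c=5 > 4 and the regularity condition holds (81(n/3)^5 = (81/3^5)n^5 with 81/3^5 < 1), Case 3 applies: T(n) = Θ(f(n)) = O(n^5).

Answer: O(n^5) - Case 3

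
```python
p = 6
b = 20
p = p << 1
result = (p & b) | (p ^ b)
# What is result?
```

Trace:
`p = 6` → p = 6
`b = 20` → b = 20
`p = p << 1` → p = 12
`result = (p & b) | (p ^ b)` → result = 28
So result = 28

Answer: 28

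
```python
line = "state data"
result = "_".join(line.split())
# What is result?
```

Trace:
`line = "state data"` → line = 'state data'
`result = "_".join(line.split())` → result = 'state_data'
So result = 'state_data'

Answer: 'state_data'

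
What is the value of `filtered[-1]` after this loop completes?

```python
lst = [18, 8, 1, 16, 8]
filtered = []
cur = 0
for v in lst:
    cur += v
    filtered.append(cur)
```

Cumulative sum ends at 51
`filtered` takes the values: [] → [18] → [18, 26] → [18, 26, 27] → [18, 26, 27, 43] → [18, 26, 27, 43, 51]
So `filtered[-1]` = 51

Answer: 51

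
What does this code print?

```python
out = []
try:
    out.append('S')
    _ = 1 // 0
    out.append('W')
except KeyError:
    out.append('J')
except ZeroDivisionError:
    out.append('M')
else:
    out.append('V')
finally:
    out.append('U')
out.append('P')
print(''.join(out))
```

Execution trace: 'S' (try body) → 'M' (except ZeroDivisionError) → 'U' (finally) → 'P' (after the try/except). Output: SMUP

Answer: SMUP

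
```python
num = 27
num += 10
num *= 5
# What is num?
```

Trace:
`num = 27` → num = 27
`num += 10` → num = 37
`num *= 5` → num = 185
So num = 185

Answer: 185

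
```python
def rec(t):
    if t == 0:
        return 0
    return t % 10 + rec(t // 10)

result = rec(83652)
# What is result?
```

Sum of digits of 83652: 2 + 5 + 6 + 3 + 8 = 24

Answer: 24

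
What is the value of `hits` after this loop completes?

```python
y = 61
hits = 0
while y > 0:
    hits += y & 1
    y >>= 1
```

Count set bits in 61 (binary: 0b111101)
`hits` takes the values: 0 → 1 → 2 → 3 → 4 → 5

Answer: 5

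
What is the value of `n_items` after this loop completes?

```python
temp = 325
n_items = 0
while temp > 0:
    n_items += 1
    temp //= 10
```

Count digits by repeated division by 10
`n_items` takes the values: 0 → 1 → 2 → 3

Answer: 3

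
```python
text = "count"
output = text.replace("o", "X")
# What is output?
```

Trace:
`text = "count"` → text = 'count'
`output = text.replace("o", "X")` → output = 'cXunt'
So output = 'cXunt'

Answer: 'cXunt'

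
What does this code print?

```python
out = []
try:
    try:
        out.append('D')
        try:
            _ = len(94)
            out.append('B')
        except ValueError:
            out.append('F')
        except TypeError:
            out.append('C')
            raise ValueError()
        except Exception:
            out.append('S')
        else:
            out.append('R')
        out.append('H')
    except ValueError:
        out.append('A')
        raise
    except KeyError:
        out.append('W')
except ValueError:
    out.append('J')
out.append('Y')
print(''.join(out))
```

Execution trace: 'D' (try body) → 'C' (inner except TypeError) → 'A' (except ValueError) → 'J' (outer except ValueError) → 'Y' (after the try/except). Output: DCAJY

Answer: DCAJY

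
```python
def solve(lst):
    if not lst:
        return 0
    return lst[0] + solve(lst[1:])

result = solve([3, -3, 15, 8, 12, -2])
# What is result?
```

3 + (-3) + 15 + 8 + 12 + (-2) + 0 = 33

Answer: 33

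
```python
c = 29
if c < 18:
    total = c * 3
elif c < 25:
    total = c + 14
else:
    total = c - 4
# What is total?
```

Trace:
`c = 29` → c = 29
`if c < 18: ...` → c < 18 is False, c < 25 is False, take else branch → total = 25
So total = 25

Answer: 25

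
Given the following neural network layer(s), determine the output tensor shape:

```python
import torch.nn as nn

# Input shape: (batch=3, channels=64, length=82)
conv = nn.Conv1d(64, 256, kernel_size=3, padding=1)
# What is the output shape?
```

Input: (3, 64, 82) -> Output: (3, 256, 82)

Answer: (3, 256, 82)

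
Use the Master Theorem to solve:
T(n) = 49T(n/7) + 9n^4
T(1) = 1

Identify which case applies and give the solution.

a=49, b=7, f(n)=9n^4. log_7(49) = 2. Since c=4 > 2 and the regularity condition holds (49(n/7)^4 = (49/7^4)n^4 with 49/7^4 < 1), Case 3 applies: T(n) = Θ(f(n)) = O(n^4).

Answer: O(n^4) - Case 3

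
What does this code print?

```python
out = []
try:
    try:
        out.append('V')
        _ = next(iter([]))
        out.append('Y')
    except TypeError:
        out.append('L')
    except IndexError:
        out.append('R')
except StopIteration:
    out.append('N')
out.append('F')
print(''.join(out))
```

Execution trace: 'V' (inner try body) → 'N' (outer except StopIteration) → 'F' (after the try/except). Output: VNF

Answer: VNF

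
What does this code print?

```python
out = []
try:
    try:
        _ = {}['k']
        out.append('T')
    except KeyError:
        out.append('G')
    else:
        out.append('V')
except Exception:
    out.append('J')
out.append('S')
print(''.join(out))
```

Execution trace: 'G' (inner except KeyError) → 'S' (after the try/except). Output: GS

Answer: GS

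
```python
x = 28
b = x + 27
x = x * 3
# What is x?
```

Trace:
`x = 28` → x = 28
`b = x + 27` → b = 55
`x = x * 3` → x = 84
So x = 84

Answer: 84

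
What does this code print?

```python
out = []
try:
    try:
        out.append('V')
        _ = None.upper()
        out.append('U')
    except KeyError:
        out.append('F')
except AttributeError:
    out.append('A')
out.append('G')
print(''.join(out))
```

Execution trace: 'V' (try body) → 'A' (outer except AttributeError) → 'G' (after the try/except). Output: VAG

Answer: VAG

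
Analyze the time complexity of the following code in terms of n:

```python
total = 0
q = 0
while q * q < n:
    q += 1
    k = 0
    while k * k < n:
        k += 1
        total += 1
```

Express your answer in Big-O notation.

Each loop level contributes: √n × √n. Multiplying the contributions gives O(n).

Answer: O(n)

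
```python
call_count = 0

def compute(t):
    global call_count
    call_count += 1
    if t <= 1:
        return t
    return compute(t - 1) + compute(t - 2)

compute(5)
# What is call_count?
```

Calls(t) = 1 + Calls(t-1) + Calls(t-2); Calls(0)=Calls(1)=1. For t=5 this gives 15.

Answer: 15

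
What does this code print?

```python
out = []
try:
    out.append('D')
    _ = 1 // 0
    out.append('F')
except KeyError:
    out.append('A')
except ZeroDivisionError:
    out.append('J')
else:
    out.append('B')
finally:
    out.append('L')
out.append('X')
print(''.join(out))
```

Execution trace: 'D' (try body) → 'J' (except ZeroDivisionError) → 'L' (finally) → 'X' (after the try/except). Output: DJLX

Answer: DJLX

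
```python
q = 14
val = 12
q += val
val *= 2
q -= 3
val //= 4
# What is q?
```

Trace:
`q = 14` → q = 14
`val = 12` → val = 12
`q += val` → q = 26
`val *= 2` → val = 24
`q -= 3` → q = 23
`val //= 4` → val = 6
So q = 23

Answer: 23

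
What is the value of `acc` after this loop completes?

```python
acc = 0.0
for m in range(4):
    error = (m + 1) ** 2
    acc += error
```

Sum of squared losses 1² + 2² + ... + 4²
`acc` takes the values: 0.0 → 1.0 → 5.0 → 14.0 → 30.0

Answer: 30.0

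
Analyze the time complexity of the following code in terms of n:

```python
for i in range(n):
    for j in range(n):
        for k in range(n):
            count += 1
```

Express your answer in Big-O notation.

This is Triple nested loop. Time complexity: O(n³).

Answer: O(n³)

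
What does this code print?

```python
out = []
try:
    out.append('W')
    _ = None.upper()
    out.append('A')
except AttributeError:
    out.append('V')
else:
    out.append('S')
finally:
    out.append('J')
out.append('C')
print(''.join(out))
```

Execution trace: 'W' (try body) → 'V' (except AttributeError) → 'J' (finally) → 'C' (after the try/except). Output: WVJC

Answer: WVJC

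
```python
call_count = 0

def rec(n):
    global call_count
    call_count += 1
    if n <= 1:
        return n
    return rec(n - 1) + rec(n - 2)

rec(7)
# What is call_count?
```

Calls(n) = 1 + Calls(n-1) + Calls(n-2); Calls(0)=Calls(1)=1. For n=7 this gives 41.

Answer: 41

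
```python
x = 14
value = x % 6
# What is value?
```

Trace:
`x = 14` → x = 14
`value = x % 6` → value = 2
So value = 2

Answer: 2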